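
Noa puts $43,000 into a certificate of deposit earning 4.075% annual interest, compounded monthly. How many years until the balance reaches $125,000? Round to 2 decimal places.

(1 + 0.00339583)^(12t) = 125,000/43,000 = 2.907.
12t·ln(1 + 0.00339583) = ln(2.907); 12t = 1.0671/0.00339008 ≈ 314.7753.
t ≈ 26.2313 years.

26.23 years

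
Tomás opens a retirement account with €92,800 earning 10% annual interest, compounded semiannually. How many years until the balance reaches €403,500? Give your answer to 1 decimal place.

We need (1 + 0.05)^(2t) = 4.3481, so 2t = ln 4.3481 / ln 1.05 ≈ 30.1235.
t ≈ 30.1235/2 = 15.0617 years.

15.1 years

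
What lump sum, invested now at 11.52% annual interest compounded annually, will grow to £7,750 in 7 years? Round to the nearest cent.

Growth factor = (1 + 0.1152)^7 ≈ 2.145207592.
P = 7,750/2.145207592 ≈ 3,612.7040.

£3,612.70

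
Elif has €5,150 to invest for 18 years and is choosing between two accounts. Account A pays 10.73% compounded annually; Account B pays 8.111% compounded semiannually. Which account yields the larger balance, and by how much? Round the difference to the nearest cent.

Account A, by €10,708.82

Account A growth factor: (1 + 0.1073)^18 ≈ 6.2628988625; balance ≈ 32,253.9291.
Account B growth factor: (1 + 0.040555)^36 ≈ 4.1835161939; balance ≈ 21,545.1084.
Account A is larger by 10,708.8207.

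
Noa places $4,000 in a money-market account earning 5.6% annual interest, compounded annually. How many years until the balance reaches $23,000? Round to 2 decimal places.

(1 + 0.056)^t = 23,000/4,000 = 5.75.
t·ln(1 + 0.056) = ln(5.75); t = 1.7492/0.0544882 ≈ 32.1024.

32.10 years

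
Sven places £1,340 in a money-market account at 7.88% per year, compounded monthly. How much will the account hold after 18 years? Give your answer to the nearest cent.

£5,509.27

Periodic rate = 7.88%/12 = 0.00656667; periods = 12·18 = 216.
A = 1,340·(1 + 0.0788/12)^216 ≈ 1,340·4.111398375 ≈ 5,509.2738.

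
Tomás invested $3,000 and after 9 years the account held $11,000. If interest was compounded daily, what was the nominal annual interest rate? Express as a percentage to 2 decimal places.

14.44%

The 3285-period growth factor is 11,000/3,000 = 3.66667.
r/365 = 3.66667^(1/3285) − 1 ≈ 0.000395598, so r ≈ 365·0.000395598 = 14.43933%.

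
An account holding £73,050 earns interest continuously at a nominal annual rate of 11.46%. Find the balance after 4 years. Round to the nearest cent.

£115,531.61

A = P·e^(rt) = 73,050·e^(0.1146·4) = 73,050·e^0.4584.
e^0.4584 ≈ 1.58154149315, so A ≈ 115,531.6061.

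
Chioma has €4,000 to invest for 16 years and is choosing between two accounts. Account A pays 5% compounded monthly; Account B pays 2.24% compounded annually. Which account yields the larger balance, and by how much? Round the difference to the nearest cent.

Account A, by €3,185.82

Account A growth factor: (1 + 0.05/12)^192 ≈ 2.221845037; balance ≈ 8,887.3801.
Account B growth factor: (1 + 0.0224)^16 ≈ 1.425389164; balance ≈ 5,701.5567.
Account A is larger by 3,185.8235.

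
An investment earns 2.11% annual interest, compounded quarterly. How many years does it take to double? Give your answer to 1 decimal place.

32.9 years

(1 + 0.005275)^(4t) = 2.
4t = ln 2 / ln(1 + 0.005275) ≈ 0.69315/0.00526114 ≈ 131.7486.
t ≈ 32.9371.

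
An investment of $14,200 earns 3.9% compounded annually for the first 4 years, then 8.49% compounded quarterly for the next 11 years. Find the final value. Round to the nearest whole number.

After 4 years at 3.9%: 14,200 × 1.1653655894 ≈ 16,548.1914.
Then 11 years at 8.49%: 16,548.1914 × 2.5196677104 ≈ 41,695.9435.

$41,696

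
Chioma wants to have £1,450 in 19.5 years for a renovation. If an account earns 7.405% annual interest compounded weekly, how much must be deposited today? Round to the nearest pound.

Growth factor = (1 + 0.07405/52)^1014 ≈ 4.233156097.
P = 1,450/4.233156097 ≈ 342.5340.

£343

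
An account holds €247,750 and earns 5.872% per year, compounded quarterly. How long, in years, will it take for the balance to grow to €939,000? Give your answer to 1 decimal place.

22.9 years

We need (1 + 0.01468)^(4t) = 3.7901, so 4t = ln 3.7901 / ln 1.01468 ≈ 91.4272.
t ≈ 91.4272/4 = 22.8568 years.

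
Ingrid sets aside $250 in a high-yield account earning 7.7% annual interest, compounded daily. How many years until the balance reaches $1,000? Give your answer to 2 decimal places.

18.01 years

(1 + 0.000210959)^(365t) = 1,000/250 = 4.
365t·ln(1 + 0.000210959) = ln(4); 365t = 1.3863/0.000210937 ≈ 6572.0885.
t ≈ 18.0057 years.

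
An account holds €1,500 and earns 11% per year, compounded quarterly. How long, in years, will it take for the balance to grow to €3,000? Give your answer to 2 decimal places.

6.39 years

(1 + 0.0275)^(4t) = 3,000/1,500 = 2.
4t·ln(1 + 0.0275) = ln(2); 4t = 0.69315/0.0271287 ≈ 25.5504.
t ≈ 6.3876 years.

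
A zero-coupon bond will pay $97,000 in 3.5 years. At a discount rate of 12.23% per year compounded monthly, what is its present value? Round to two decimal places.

$63,359.67

Growth factor = (1 + 0.1223/12)^42 ≈ 1.530942313.
P = 97,000/1.530942313 ≈ 63,359.6702.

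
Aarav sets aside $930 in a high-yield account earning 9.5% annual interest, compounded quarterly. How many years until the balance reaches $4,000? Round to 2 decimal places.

15.54 years

We need (1 + 0.02375)^(4t) = 4.3011, so 4t = ln 4.3011 / ln 1.02375 ≈ 62.1525.
t ≈ 62.1525/4 = 15.5381 years.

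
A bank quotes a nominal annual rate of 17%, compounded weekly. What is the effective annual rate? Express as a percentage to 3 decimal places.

18.498%

One year is 52 periods at 0.00326923 each: (1 + 0.00326923)^52 ≈ 1.184976.
EAR = 1.184976 − 1 ≈ 18.49762%.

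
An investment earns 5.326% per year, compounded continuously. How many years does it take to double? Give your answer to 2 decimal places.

13.01 years

e^(0.05326t) = 2, so 0.05326t = ln 2 ≈ 0.69315.
t ≈ 0.69315/0.05326 ≈ 13.0144.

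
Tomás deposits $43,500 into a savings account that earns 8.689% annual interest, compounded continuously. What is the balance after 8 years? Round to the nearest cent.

A = P·e^(rt) = 43,500·e^(0.08689·8) = 43,500·e^0.69512.
e^0.69512 ≈ 2.0039495335, so A ≈ 87,171.8047.

$87,171.80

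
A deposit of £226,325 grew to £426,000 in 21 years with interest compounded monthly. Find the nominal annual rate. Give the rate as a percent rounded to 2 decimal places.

3.02%

(1 + r/12)^252 = 426,000/226,325 = 1.88225.
1 + r/12 = 1.88225^(1/252) ≈ 1.002513, so r/12 ≈ 0.00251294.
r ≈ 12·0.00251294 = 3.01553%.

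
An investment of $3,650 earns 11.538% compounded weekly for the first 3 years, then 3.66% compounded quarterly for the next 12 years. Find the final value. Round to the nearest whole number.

$7,986

Phase 1: 3,650·(1 + 0.11538/52)^156 ≈ 5,157.6638.
Phase 2: 5,157.6638·(1 + 0.00915)^48 ≈ 7,985.9724.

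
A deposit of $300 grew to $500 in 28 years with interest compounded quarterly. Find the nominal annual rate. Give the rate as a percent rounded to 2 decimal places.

1.83%

(1 + r/4)^112 = 500/300 = 1.66667.
1 + r/4 = 1.66667^(1/112) ≈ 1.004571, so r/4 ≈ 0.00457136.
r ≈ 4·0.00457136 = 1.82854%.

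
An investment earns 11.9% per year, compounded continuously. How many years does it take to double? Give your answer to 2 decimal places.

e^(0.119t) = 2, so 0.119t = ln 2 ≈ 0.69315.
t ≈ 0.69315/0.119 ≈ 5.8248.

5.82 years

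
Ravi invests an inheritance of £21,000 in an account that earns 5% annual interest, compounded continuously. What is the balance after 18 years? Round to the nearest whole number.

A = P·e^(rt) = 21,000·e^(0.05·18) = 21,000·e^0.9.
e^0.9 ≈ 2.4596031112, so A ≈ 51,651.6653.

£51,652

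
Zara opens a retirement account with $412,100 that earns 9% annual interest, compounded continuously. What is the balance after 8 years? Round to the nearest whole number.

A = P·e^(rt) = 412,100·e^(0.09·8) = 412,100·e^0.72.
e^0.72 ≈ 2.05443321064, so A ≈ 846,631.9261.

$846,632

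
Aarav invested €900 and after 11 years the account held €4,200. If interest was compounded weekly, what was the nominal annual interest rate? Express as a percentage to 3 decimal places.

The 572-period growth factor is 4,200/900 = 4.66667.
r/52 = 4.66667^(1/572) − 1 ≈ 0.00269672, so r ≈ 52·0.00269672 = 14.02292%.

14.023%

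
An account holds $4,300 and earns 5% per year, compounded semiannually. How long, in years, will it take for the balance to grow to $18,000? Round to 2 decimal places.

(1 + 0.025)^(2t) = 18,000/4,300 = 4.186.
2t·ln(1 + 0.025) = ln(4.186); 2t = 1.4318/0.0246926 ≈ 57.9832.
t ≈ 28.9916 years.

28.99 years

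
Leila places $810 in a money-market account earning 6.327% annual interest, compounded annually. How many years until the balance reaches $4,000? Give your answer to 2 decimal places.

(1 + 0.06327)^t = 4,000/810 = 4.9383.
t·ln(1 + 0.06327) = ln(4.9383); t = 1.597/0.0613491 ≈ 26.0316.

26.03 years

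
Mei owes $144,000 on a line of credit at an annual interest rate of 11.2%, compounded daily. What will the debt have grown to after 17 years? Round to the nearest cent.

$966,345.31

Periodic rate = 11.2%/365 = 0.000306849; periods = 365·17 = 6205.
A = 144,000·(1 + 0.112/365)^6205 ≈ 144,000·6.71073135076 ≈ 966,345.3145.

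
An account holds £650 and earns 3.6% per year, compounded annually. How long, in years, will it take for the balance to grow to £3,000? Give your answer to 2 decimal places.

43.24 years

(1 + 0.036)^t = 3,000/650 = 4.6154.
t·ln(1 + 0.036) = ln(4.6154); t = 1.5294/0.0353671 ≈ 43.2434.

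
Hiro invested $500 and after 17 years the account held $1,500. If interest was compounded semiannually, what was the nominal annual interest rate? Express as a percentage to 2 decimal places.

6.57%

The 34-period growth factor is 1,500/500 = 3.
r/2 = 3^(1/34) − 1 ≈ 0.0328398, so r ≈ 2·0.0328398 = 6.56797%.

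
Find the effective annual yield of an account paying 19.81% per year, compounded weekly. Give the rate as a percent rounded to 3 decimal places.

EAR = (1 + 19.81%/52)^52 − 1 = (1 + 0.00380962)^52 − 1.
(1 + 0.00380962)^52 ≈ 1.218626, so EAR ≈ 21.86255%.

21.863%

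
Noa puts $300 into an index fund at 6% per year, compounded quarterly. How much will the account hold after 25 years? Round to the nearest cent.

$1,329.61

Periodic rate = 6%/4 = 0.015; periods = 4·25 = 100.
A = 300·(1 + 0.015)^100 ≈ 300·4.43204565 ≈ 1,329.6137.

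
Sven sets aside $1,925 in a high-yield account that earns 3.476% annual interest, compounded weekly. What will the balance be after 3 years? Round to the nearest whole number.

Growth factor = (1 + 0.03476/52)^156 ≈ 1.10987252.
A ≈ 1,925 × 1.10987252 ≈ 2,136.5046.

$2,137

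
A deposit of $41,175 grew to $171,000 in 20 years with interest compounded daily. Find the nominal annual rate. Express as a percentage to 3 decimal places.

7.120%

(1 + r/365)^7300 = 171,000/41,175 = 4.15301.
1 + r/365 = 4.15301^(1/7300) ≈ 1.000195, so r/365 ≈ 0.000195065.
r ≈ 365·0.000195065 = 7.11986%.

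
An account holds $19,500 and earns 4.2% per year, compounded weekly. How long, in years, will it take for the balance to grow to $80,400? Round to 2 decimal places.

33.74 years

(1 + 0.000807692)^(52t) = 80,400/19,500 = 4.1231.
52t·ln(1 + 0.000807692) = ln(4.1231); 52t = 1.4166/0.000807366 ≈ 1754.5936.
t ≈ 33.7422 years.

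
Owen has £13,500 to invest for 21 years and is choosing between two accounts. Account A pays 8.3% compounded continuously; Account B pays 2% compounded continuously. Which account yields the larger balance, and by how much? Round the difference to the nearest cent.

Account A, by £56,598.74

Account A growth factor: e^(0.083·21) = e^1.743 ≈ 5.7144611166; balance ≈ 77,145.2251.
Account B growth factor: e^(0.02·21) = e^0.42 ≈ 1.5219615556; balance ≈ 20,546.4810.
Account A is larger by 56,598.7441.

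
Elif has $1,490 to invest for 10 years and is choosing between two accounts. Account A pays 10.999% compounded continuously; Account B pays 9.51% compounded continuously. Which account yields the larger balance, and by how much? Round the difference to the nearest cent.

A: e^(0.10999·10) = e^1.0999 ≈ 3.003865622, so 1,490 × 3.003865622 ≈ 4,475.7598.
B: e^(0.0951·10) = e^0.951 ≈ 2.588296662, so 1,490 × 2.588296662 ≈ 3,856.5620.
Difference ≈ 619.1978 in favor of A.

Account A, by $619.20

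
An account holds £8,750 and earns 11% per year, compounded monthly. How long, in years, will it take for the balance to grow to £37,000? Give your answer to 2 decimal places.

We need (1 + 0.00916667)^(12t) = 4.2286, so 12t = ln 4.2286 / ln 1.009167 ≈ 158.0141.
t ≈ 158.0141/12 = 13.1678 years.

13.17 years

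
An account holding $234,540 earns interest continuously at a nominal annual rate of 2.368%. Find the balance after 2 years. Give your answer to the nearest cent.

$245,915.05

A = P·e^(rt) = 234,540·e^(0.02368·2) = 234,540·e^0.04736.
e^0.04736 ≈ 1.04849940093, so A ≈ 245,915.0495.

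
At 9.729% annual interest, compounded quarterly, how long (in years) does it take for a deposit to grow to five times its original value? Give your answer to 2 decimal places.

(1 + 0.0243225)^(4t) = 5.
4t = ln 5 / ln(1 + 0.0243225) ≈ 1.6094/0.0240314 ≈ 66.9722.
t ≈ 16.7431.

16.74 years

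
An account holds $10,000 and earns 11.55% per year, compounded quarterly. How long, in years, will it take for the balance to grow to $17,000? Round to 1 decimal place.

4.7 years

(1 + 0.028875)^(4t) = 17,000/10,000 = 1.7.
4t·ln(1 + 0.028875) = ln(1.7); 4t = 0.53063/0.028466 ≈ 18.6408.
t ≈ 4.6602 years.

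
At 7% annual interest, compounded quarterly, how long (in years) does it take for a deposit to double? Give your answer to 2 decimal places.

9.99 years

(1 + 0.0175)^(4t) = 2.
4t = ln 2 / ln(1 + 0.0175) ≈ 0.69315/0.0173486 ≈ 39.9540.
t ≈ 9.9885.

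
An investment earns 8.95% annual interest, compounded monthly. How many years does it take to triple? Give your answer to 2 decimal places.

12.32 years

(1 + 0.00745833)^(12t) = 3.
12t = ln 3 / ln(1 + 0.00745833) ≈ 1.0986/0.00743066 ≈ 147.8486.
t ≈ 12.3207.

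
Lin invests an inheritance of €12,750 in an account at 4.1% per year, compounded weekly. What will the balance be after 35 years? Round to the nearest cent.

Periodic rate = 4.1%/52 = 0.000788462; periods = 52·35 = 1820.
A = 12,750·(1 + 0.041/52)^1820 ≈ 12,750·4.1972711001 ≈ 53,515.2065.

€53,515.21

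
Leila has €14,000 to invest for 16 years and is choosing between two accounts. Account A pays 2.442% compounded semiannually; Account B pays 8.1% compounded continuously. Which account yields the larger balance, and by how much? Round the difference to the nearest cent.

Account B, by €30,521.36

A: (1 + 0.01221)^32 ≈ 1.4745515284, so 14,000 × 1.4745515284 ≈ 20,643.7214.
B: e^(0.081·16) = e^1.296 ≈ 3.6546487962, so 14,000 × 3.6546487962 ≈ 51,165.0831.
Difference ≈ 30,521.3617 in favor of B.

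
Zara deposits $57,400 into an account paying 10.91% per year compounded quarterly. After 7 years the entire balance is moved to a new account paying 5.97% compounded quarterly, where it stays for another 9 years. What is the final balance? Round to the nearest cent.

$207,855.84

After 7 years at 10.91%: 57,400 × 2.12436010207 ≈ 121,938.2699.
Then 9 years at 5.97%: 121,938.2699 × 1.70459893269 ≈ 207,855.8447.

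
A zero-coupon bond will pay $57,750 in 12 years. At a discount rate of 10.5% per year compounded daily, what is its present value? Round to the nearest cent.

$16,383.99

Growth factor = (1 + 0.105/365)^4380 ≈ 3.5247827455.
P = 57,750/3.5247827455 ≈ 16,383.9885.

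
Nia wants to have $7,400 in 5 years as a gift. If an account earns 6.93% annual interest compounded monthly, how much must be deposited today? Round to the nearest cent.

$5,238.19

Periodic rate = 6.93%/12 = 0.005775; 60 periods.
P = 7,400/(1 + 0.005775)^60 ≈ 7,400/1.412700777 ≈ 5,238.1935.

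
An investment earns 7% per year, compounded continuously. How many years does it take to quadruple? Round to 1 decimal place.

e^(0.07t) = 4, so 0.07t = ln 4 ≈ 1.3863.
t ≈ 1.3863/0.07 ≈ 19.8042.

19.8 years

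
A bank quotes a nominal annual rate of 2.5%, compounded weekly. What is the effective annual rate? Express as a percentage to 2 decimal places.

2.53%

One year is 52 periods at 0.000480769 each: (1 + 0.000480769)^52 ≈ 1.025309.
EAR = 1.025309 − 1 ≈ 2.53090%.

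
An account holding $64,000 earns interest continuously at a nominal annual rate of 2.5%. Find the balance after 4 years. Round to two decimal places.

A = P·e^(rt) = 64,000·e^(0.025·4) = 64,000·e^0.1.
e^0.1 ≈ 1.1051709181, so A ≈ 70,730.9388.

$70,730.94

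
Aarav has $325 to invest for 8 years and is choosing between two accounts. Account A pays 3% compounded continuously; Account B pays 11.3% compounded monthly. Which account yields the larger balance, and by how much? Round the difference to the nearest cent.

Account A growth factor: e^(0.03·8) = e^0.24 ≈ 1.27124915; balance ≈ 413.1560.
Account B growth factor: (1 + 0.113/12)^96 ≈ 2.45903796; balance ≈ 799.1873.
Account B is larger by 386.0314.

Account B, by $386.03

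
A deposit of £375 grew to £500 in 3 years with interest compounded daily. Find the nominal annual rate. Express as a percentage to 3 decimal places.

The 1095-period growth factor is 500/375 = 1.33333.
r/365 = 1.33333^(1/1095) − 1 ≈ 0.000262758, so r ≈ 365·0.000262758 = 9.59066%.

9.591%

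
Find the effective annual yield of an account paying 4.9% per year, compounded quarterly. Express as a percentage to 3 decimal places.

4.991%

EAR = (1 + 4.9%/4)^4 − 1 = (1 + 0.01225)^4 − 1.
(1 + 0.01225)^4 ≈ 1.049908, so EAR ≈ 4.99078%.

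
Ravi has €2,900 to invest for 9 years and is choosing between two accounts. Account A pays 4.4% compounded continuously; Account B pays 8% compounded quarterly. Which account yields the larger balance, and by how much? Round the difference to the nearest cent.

A: e^(0.044·9) = e^0.396 ≈ 1.485869318, so 2,900 × 1.485869318 ≈ 4,309.0210.
B: (1 + 0.02)^36 ≈ 2.039887344, so 2,900 × 2.039887344 ≈ 5,915.6733.
Difference ≈ 1,606.6523 in favor of B.

Account B, by €1,606.65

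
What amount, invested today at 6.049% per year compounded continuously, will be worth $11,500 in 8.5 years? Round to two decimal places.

P = A·e^(−rt) = 11,500·e^(−0.514165).
e^(−0.514165) ≈ 0.59799971597, so P ≈ 6,876.9967.

$6,877.00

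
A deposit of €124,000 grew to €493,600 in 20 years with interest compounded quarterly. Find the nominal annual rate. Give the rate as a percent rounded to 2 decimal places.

The 80-period growth factor is 493,600/124,000 = 3.98065.
r/4 = 3.98065^(1/80) − 1 ≈ 0.017418, so r ≈ 4·0.017418 = 6.96720%.

6.97%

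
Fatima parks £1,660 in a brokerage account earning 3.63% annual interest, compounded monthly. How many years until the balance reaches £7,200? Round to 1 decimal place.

40.5 years

(1 + 0.003025)^(12t) = 7,200/1,660 = 4.3373.
12t·ln(1 + 0.003025) = ln(4.3373); 12t = 1.4673/0.00302043 ≈ 485.7790.
t ≈ 40.4816 years.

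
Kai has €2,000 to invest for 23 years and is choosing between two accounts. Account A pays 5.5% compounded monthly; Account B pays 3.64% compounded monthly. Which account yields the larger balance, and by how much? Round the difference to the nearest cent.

A: (1 + 0.055/12)^276 ≈ 3.532867518, so 2,000 × 3.532867518 ≈ 7,065.7350.
B: (1 + 0.0364/12)^276 ≈ 2.306965002, so 2,000 × 2.306965002 ≈ 4,613.9300.
Difference ≈ 2,451.8050 in favor of A.

Account A, by €2,451.81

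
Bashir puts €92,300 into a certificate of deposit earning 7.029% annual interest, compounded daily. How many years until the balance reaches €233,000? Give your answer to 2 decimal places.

We need (1 + 0.000192575)^(365t) = 2.5244, so 365t = ln 2.5244 / ln 1.000193 ≈ 4808.9411.
t ≈ 4808.9411/365 = 13.1752 years.

13.18 years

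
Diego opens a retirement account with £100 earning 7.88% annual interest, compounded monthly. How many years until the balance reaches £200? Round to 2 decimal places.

8.83 years

We need (1 + 0.00656667)^(12t) = 2, so 12t = ln 2 / ln 1.006567 ≈ 105.9016.
t ≈ 105.9016/12 = 8.8251 years.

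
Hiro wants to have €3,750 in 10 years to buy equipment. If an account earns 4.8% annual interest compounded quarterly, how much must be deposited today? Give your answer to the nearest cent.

Periodic rate = 4.8%/4 = 0.012; 40 periods.
P = 3,750/(1 + 0.012)^40 ≈ 3,750/1.6114636 ≈ 2,327.0771.

€2,327.08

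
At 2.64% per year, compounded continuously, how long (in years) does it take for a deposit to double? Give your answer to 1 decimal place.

26.3 years

e^(0.0264t) = 2, so 0.0264t = ln 2 ≈ 0.69315.
t ≈ 0.69315/0.0264 ≈ 26.2556.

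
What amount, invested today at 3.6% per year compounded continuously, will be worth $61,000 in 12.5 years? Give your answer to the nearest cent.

$38,895.32

P = A·e^(−rt) = 61,000·e^(−0.45).
e^(−0.45) ≈ 0.63762815162, so P ≈ 38,895.3172.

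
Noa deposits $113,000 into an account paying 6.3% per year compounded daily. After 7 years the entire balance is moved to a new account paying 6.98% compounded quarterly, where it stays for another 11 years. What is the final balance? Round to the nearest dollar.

$375,977

After 7 years at 6.3%: 113,000 × 1.55420155681 ≈ 175,624.7759.
Then 11 years at 6.98%: 175,624.7759 × 2.14079631886 ≈ 375,976.8738.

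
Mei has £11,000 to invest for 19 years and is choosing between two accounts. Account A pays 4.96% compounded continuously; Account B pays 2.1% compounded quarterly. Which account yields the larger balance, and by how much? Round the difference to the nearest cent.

Account A, by £11,850.89

A: e^(0.0496·19) = e^0.9424 ≈ 2.5661327524, so 11,000 × 2.5661327524 ≈ 28,227.4603.
B: (1 + 0.00525)^76 ≈ 1.4887789338, so 11,000 × 1.4887789338 ≈ 16,376.5683.
Difference ≈ 11,850.8920 in favor of A.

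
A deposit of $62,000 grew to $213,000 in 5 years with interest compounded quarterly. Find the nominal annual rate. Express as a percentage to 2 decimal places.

25.46%

(1 + r/4)^20 = 213,000/62,000 = 3.43548.
1 + r/4 = 3.43548^(1/20) ≈ 1.063652, so r/4 ≈ 0.0636516.
r ≈ 4·0.0636516 = 25.46064%.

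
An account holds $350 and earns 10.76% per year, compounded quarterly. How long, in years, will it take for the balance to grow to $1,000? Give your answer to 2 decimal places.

9.89 years

(1 + 0.0269)^(4t) = 1,000/350 = 2.8571.
4t·ln(1 + 0.0269) = ln(2.8571); 4t = 1.0498/0.0265446 ≈ 39.5494.
t ≈ 9.8874 years.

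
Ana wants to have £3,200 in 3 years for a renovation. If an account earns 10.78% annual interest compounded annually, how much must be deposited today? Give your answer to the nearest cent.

£2,353.78

Annual rate = 10.78% = 0.1078; 3 periods.
P = 3,200/(1 + 0.1078)^3 ≈ 3,200/1.359515247 ≈ 2,353.7801.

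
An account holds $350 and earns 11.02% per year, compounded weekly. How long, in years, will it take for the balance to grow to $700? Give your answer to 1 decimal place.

(1 + 0.00211923)^(52t) = 700/350 = 2.
52t·ln(1 + 0.00211923) = ln(2); 52t = 0.69315/0.00211699 ≈ 327.4213.
t ≈ 6.2966 years.

6.3 years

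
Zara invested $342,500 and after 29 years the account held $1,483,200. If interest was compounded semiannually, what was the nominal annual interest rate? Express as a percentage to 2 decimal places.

The 58-period growth factor is 1,483,200/342,500 = 4.33051.
r/2 = 4.33051^(1/58) − 1 ≈ 0.0255924, so r ≈ 2·0.0255924 = 5.11849%.

5.12%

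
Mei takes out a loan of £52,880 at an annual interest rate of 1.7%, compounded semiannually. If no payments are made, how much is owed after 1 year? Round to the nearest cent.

Growth factor = (1 + 0.0085)^2 ≈ 1.01707225.
A ≈ 52,880 × 1.01707225 ≈ 53,782.7806.

£53,782.78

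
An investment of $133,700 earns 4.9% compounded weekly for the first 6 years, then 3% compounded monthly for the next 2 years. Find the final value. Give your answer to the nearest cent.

$190,449.14

Phase 1: 133,700·(1 + 0.049/52)^312 ≈ 179,371.6754.
Phase 2: 179,371.6754·(1 + 0.0025)^24 ≈ 190,449.1399.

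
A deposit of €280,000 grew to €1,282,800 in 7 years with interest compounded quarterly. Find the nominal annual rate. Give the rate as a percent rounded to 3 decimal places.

22.345%

(1 + r/4)^28 = 1,282,800/280,000 = 4.58143.
1 + r/4 = 4.58143^(1/28) ≈ 1.055862, so r/4 ≈ 0.055862.
r ≈ 4·0.055862 = 22.34482%.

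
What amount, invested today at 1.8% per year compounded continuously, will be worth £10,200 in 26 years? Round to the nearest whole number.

P = A·e^(−rt) = 10,200·e^(−0.468).
e^(−0.468) ≈ 0.62625352366, so P ≈ 6,387.7859.

£6,388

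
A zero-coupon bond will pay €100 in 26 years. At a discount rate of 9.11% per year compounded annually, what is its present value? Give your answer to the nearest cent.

€10.36

Annual rate = 9.11% = 0.0911; 26 periods.
P = 100/(1 + 0.0911)^26 ≈ 100/9.6489143 ≈ 10.3639.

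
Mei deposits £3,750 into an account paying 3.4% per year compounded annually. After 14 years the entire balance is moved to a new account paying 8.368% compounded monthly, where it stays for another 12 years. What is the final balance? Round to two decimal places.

Phase 1: 3,750·(1 + 0.034)^14 ≈ 5,988.5104.
Phase 2: 5,988.5104·(1 + 0.08368/12)^144 ≈ 16,289.4511.

£16,289.45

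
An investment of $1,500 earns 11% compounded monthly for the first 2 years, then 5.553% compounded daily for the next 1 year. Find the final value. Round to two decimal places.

After 2 years at 11%: 1,500 × 1.244828521 ≈ 1,867.2428.
Then 1 years at 5.553%: 1,867.2428 × 1.057096265 ≈ 1,973.8554.

$1,973.86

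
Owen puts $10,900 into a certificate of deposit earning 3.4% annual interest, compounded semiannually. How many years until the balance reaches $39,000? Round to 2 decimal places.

37.81 years

We need (1 + 0.017)^(2t) = 3.578, so 2t = ln 3.578 / ln 1.017 ≈ 75.6238.
t ≈ 75.6238/2 = 37.8119 years.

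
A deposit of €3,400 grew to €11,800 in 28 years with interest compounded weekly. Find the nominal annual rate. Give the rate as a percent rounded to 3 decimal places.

4.446%

(1 + r/52)^1456 = 11,800/3,400 = 3.47059.
1 + r/52 = 3.47059^(1/1456) ≈ 1.000855, so r/52 ≈ 0.000854983.
r ≈ 52·0.000854983 = 4.44591%.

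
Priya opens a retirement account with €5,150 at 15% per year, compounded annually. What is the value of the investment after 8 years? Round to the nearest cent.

Growth factor = (1 + 0.15)^8 ≈ 3.0590228625.
A ≈ 5,150 × 3.0590228625 ≈ 15,753.9677.

€15,753.97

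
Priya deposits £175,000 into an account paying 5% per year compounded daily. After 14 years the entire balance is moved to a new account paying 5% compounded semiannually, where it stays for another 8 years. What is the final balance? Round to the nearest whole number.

After 14 years at 5%: 175,000 × 2.01365616881 ≈ 352,389.8295.
Then 8 years at 5%: 352,389.8295 × 1.48450562066 ≈ 523,124.6826.

£523,125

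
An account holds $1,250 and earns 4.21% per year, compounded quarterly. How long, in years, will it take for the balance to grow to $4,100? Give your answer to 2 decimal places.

28.36 years

We need (1 + 0.010525)^(4t) = 3.28, so 4t = ln 3.28 / ln 1.010525 ≈ 113.4521.
t ≈ 113.4521/4 = 28.3630 years.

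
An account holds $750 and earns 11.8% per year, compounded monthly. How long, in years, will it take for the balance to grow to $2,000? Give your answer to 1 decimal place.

8.4 years

(1 + 0.00983333)^(12t) = 2,000/750 = 2.6667.
12t·ln(1 + 0.00983333) = ln(2.6667); 12t = 0.98083/0.0097853 ≈ 100.2350.
t ≈ 8.3529 years.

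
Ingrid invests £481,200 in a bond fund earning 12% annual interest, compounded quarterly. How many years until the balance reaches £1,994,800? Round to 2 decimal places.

(1 + 0.03)^(4t) = 1,994,800/481,200 = 4.1455.
4t·ln(1 + 0.03) = ln(4.1455); 4t = 1.422/0.0295588 ≈ 48.1080.
t ≈ 12.0270 years.

12.03 years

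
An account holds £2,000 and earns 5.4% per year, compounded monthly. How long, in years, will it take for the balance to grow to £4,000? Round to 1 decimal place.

12.9 years

(1 + 0.0045)^(12t) = 4,000/2,000 = 2.
12t·ln(1 + 0.0045) = ln(2); 12t = 0.69315/0.00448991 ≈ 154.3790.
t ≈ 12.8649 years.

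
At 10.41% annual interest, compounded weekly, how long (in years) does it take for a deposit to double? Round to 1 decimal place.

6.7 years

(1 + 0.00200192)^(52t) = 2.
52t = ln 2 / ln(1 + 0.00200192) ≈ 0.69315/0.00199992 ≈ 346.5871.
t ≈ 6.6651.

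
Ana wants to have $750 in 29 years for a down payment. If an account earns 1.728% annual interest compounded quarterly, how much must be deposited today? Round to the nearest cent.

$454.88

Periodic rate = 1.728%/4 = 0.00432; 116 periods.
P = 750/(1 + 0.00432)^116 ≈ 750/1.64878836 ≈ 454.8795.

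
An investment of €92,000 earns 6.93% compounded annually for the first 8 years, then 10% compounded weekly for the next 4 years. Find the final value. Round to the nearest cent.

€234,495.94

Phase 1: 92,000·(1 + 0.0693)^8 ≈ 157,247.7217.
Phase 2: 157,247.7217·(1 + 0.1/52)^208 ≈ 234,495.9423.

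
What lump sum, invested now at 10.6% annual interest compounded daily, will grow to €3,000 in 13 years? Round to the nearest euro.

€756

Periodic rate = 10.6%/365 = 0.000290411; 4745 periods.
P = 3,000/(1 + 0.106/365)^4745 ≈ 3,000/3.96616624 ≈ 756.3979.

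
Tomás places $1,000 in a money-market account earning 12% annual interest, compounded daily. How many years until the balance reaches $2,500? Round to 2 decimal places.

(1 + 0.000328767)^(365t) = 2,500/1,000 = 2.5.
365t·ln(1 + 0.000328767) = ln(2.5); 365t = 0.91629/0.000328713 ≈ 2787.5091.
t ≈ 7.6370 years.

7.64 years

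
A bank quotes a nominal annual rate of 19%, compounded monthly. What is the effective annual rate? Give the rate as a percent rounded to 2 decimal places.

20.75%

EAR = (1 + 19%/12)^12 − 1 = (1 + 0.0158333)^12 − 1.
(1 + 0.0158333)^12 ≈ 1.207451, so EAR ≈ 20.74510%.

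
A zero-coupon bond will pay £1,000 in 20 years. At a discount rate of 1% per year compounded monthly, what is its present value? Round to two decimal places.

Growth factor = (1 + 0.01/12)^240 ≈ 1.22130104.
P = 1,000/1.22130104 ≈ 818.7989.

£818.80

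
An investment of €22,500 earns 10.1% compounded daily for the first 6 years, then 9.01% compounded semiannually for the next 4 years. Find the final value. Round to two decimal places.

€58,671.22

Phase 1: 22,500·(1 + 0.101/365)^2190 ≈ 41,240.9412.
Phase 2: 41,240.9412·(1 + 0.04505)^8 ≈ 58,671.2208.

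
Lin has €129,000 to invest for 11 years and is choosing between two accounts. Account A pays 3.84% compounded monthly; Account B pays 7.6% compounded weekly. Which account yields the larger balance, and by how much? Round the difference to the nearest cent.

Account B, by €100,764.77

Account A growth factor: (1 + 0.0032)^132 ≈ 1.52459011722; balance ≈ 196,672.1251.
Account B growth factor: (1 + 0.076/52)^572 ≈ 2.30571234371; balance ≈ 297,436.8923.
Account B is larger by 100,764.7672.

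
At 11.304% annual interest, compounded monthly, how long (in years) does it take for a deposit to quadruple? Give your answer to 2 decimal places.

(1 + 0.00942)^(12t) = 4.
12t = ln 4 / ln(1 + 0.00942) ≈ 1.3863/0.00937591 ≈ 147.8571.
t ≈ 12.3214.

12.32 years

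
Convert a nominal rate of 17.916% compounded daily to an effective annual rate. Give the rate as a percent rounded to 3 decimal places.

19.616%

EAR = (1 + 17.916%/365)^365 − 1 = (1 + 0.000490849)^365 − 1.
(1 + 0.000490849)^365 ≈ 1.19616, so EAR ≈ 19.61595%.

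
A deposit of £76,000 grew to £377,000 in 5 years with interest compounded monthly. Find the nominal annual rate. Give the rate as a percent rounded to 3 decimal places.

(1 + r/12)^60 = 377,000/76,000 = 4.96053.
1 + r/12 = 4.96053^(1/60) ≈ 1.027051, so r/12 ≈ 0.0270513.
r ≈ 12·0.0270513 = 32.46154%.

32.462%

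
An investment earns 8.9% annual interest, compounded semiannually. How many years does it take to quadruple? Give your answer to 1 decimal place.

15.9 years

(1 + 0.0445)^(2t) = 4.
2t = ln 4 / ln(1 + 0.0445) ≈ 1.3863/0.0435383 ≈ 31.8408.
t ≈ 15.9204.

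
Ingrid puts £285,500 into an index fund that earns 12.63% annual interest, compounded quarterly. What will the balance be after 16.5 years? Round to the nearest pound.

£2,221,567

Growth factor = (1 + 0.031575)^66 ≈ 7.781321599139.
A ≈ 285,500 × 7.781321599139 ≈ 2,221,567.3166.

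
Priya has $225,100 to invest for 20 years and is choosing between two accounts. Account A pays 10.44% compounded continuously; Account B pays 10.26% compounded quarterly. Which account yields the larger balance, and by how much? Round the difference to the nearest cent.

A: e^(0.1044·20) = e^2.088 ≈ 8.068761493032, so 225,100 × 8.068761493032 ≈ 1,816,278.2121.
B: (1 + 0.02565)^80 ≈ 7.584636102276, so 225,100 × 7.584636102276 ≈ 1,707,301.5866.
Difference ≈ 108,976.6255 in favor of A.

Account A, by $108,976.63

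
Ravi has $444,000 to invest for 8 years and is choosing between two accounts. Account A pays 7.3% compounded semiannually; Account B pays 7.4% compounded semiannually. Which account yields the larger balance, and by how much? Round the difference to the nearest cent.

A: (1 + 0.0365)^16 ≈ 1.77463442914, so 444,000 × 1.77463442914 ≈ 787,937.6865.
B: (1 + 0.037)^16 ≈ 1.78838122651, so 444,000 × 1.78838122651 ≈ 794,041.2646.
Difference ≈ 6,103.5780 in favor of B.

Account B, by $6,103.58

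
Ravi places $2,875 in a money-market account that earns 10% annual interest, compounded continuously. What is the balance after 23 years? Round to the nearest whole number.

A = P·e^(rt) = 2,875·e^(0.1·23) = 2,875·e^2.3.
e^2.3 ≈ 9.9741824548, so A ≈ 28,675.7746.

$28,676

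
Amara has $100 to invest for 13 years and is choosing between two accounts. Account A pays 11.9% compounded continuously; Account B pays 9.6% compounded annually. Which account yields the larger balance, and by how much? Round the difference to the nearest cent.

Account A growth factor: e^(0.119·13) = e^1.547 ≈ 4.69735695; balance ≈ 469.7357.
Account B growth factor: (1 + 0.096)^13 ≈ 3.29258658; balance ≈ 329.2587.
Account A is larger by 140.4770.

Account A, by $140.48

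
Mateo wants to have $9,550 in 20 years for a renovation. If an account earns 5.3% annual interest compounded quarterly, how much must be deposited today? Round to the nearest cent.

$3,331.77

Periodic rate = 5.3%/4 = 0.01325; 80 periods.
P = 9,550/(1 + 0.01325)^80 ≈ 9,550/2.866348506 ≈ 3,331.7651.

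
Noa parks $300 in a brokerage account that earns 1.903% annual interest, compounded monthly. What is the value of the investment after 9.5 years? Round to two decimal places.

Periodic rate = 1.903%/12 = 0.00158583; periods = 12·9.5 = 114.
A = 300·(1 + 0.01903/12)^114 ≈ 300·1.19798599 ≈ 359.3958.

$359.40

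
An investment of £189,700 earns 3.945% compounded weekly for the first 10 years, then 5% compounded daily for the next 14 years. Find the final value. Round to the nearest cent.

Phase 1: 189,700·(1 + 0.03945/52)^520 ≈ 281,404.8298.
Phase 2: 281,404.8298·(1 + 0.05/365)^5110 ≈ 566,652.5715.

£566,652.57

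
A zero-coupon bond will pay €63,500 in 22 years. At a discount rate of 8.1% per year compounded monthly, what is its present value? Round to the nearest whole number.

Growth factor = (1 + 0.00675)^264 ≈ 5.9062592468.
P = 63,500/5.9062592468 ≈ 10,751.3059.

€10,751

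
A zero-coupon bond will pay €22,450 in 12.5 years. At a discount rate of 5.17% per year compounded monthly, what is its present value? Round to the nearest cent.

€11,780.30

Growth factor = (1 + 0.0517/12)^150 ≈ 1.9057237457.
P = 22,450/1.9057237457 ≈ 11,780.3013.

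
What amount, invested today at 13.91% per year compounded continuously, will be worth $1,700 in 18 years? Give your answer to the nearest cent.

P = A·e^(−rt) = 1,700·e^(−2.5038).
e^(−2.5038) ≈ 0.08177366753, so P ≈ 139.0152.

$139.02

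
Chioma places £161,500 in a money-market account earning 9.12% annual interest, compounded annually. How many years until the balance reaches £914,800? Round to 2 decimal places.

19.87 years

We need (1 + 0.0912)^t = 5.6644, so t = ln 5.6644 / ln 1.0912 ≈ 19.8698.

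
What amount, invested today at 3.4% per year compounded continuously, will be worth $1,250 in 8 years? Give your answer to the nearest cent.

P = A·e^(−rt) = 1,250·e^(−0.272).
e^(−0.272) ≈ 0.7618542611, so P ≈ 952.3178.

$952.32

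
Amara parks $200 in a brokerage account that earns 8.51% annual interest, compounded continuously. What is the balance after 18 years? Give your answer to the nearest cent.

$925.30

A = P·e^(rt) = 200·e^(0.0851·18) = 200·e^1.5318.
e^1.5318 ≈ 4.62649703, so A ≈ 925.2994.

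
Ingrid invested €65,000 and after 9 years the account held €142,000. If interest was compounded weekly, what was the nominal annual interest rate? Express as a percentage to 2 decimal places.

8.69%

(1 + r/52)^468 = 142,000/65,000 = 2.18462.
1 + r/52 = 2.18462^(1/468) ≈ 1.001671, so r/52 ≈ 0.00167114.
r ≈ 52·0.00167114 = 8.68992%.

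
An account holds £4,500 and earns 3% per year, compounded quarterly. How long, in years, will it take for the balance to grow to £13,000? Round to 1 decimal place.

(1 + 0.0075)^(4t) = 13,000/4,500 = 2.8889.
4t·ln(1 + 0.0075) = ln(2.8889); 4t = 1.0609/0.00747201 ≈ 141.9794.
t ≈ 35.4948 years.

35.5 years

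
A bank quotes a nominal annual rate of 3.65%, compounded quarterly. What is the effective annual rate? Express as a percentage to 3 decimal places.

EAR = (1 + 3.65%/4)^4 − 1 = (1 + 0.009125)^4 − 1.
(1 + 0.009125)^4 ≈ 1.037003, so EAR ≈ 3.70026%.

3.700%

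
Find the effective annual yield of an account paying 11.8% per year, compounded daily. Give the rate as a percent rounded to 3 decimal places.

12.522%

EAR = (1 + 11.8%/365)^365 − 1 = (1 + 0.000323288)^365 − 1.
(1 + 0.000323288)^365 ≈ 1.125223, so EAR ≈ 12.52227%.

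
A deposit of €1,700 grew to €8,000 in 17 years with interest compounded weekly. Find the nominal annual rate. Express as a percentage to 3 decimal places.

9.119%

The 884-period growth factor is 8,000/1,700 = 4.70588.
r/52 = 4.70588^(1/884) − 1 ≈ 0.00175359, so r ≈ 52·0.00175359 = 9.11865%.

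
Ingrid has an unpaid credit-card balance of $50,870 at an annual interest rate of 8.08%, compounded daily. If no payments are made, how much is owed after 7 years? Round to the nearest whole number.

Growth factor = (1 + 0.0808/365)^2555 ≈ 1.7603935744.
A ≈ 50,870 × 1.7603935744 ≈ 89,551.2211.

$89,551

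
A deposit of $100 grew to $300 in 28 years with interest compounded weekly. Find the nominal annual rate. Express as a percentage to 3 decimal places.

The 1456-period growth factor is 300/100 = 3.
r/52 = 3^(1/1456) − 1 ≈ 0.000754826, so r ≈ 52·0.000754826 = 3.92510%.

3.925%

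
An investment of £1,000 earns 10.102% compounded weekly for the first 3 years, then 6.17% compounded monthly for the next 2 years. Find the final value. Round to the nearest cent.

£1,530.89

After 3 years at 10.102%: 1,000 × 1.353597692 ≈ 1,353.5977.
Then 2 years at 6.17%: 1,353.5977 × 1.130979241 ≈ 1,530.8909.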